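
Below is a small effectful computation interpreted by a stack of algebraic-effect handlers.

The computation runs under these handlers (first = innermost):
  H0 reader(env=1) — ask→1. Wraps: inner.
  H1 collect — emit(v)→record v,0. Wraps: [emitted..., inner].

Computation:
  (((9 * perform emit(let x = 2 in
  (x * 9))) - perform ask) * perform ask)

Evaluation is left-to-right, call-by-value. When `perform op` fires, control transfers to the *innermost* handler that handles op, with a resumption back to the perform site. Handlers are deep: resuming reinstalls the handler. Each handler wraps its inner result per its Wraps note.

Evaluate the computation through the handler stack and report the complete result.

Answer: [18, -1]

Evaluation trace:
emit(18) @ H1 ⇒ out+=18
ask @ H0 ⇒ 1
ask @ H0 ⇒ 1
H0 returns -1
H1 returns [18, -1]
= [18, -1]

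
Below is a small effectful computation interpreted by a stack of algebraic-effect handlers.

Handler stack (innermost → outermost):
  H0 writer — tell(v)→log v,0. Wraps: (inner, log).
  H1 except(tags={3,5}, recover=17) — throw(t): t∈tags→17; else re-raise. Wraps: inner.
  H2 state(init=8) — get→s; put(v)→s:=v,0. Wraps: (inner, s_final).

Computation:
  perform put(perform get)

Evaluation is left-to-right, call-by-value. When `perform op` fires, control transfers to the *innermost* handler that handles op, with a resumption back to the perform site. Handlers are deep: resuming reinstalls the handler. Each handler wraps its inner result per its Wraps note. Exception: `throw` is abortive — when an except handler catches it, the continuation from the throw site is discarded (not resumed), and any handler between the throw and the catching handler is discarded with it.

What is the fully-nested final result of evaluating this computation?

Answer: ((0, ()), 8)

Evaluation trace:
get @ H2 ⇒ 8
put(8) @ H2 ⇒ s:=8
H0 returns (0, ())
H1 returns (0, ())
H2 returns ((0, ()), 8)
= ((0, ()), 8)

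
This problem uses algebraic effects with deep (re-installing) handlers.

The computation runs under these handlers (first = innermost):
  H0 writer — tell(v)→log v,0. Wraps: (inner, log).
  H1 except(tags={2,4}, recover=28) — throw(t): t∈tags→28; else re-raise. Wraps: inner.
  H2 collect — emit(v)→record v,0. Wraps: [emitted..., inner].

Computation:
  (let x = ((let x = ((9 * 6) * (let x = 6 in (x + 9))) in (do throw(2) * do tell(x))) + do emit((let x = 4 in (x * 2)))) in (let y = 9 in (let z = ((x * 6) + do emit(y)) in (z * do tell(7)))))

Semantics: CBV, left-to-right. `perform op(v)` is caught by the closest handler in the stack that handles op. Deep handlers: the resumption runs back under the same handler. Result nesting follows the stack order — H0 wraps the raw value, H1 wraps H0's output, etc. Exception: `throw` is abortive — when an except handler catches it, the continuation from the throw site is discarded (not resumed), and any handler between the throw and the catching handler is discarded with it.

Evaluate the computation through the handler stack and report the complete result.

Answer: [28]

Step-by-step:
throw(2) @ H1 caught ⇒ 28
H2 returns [28]
= [28]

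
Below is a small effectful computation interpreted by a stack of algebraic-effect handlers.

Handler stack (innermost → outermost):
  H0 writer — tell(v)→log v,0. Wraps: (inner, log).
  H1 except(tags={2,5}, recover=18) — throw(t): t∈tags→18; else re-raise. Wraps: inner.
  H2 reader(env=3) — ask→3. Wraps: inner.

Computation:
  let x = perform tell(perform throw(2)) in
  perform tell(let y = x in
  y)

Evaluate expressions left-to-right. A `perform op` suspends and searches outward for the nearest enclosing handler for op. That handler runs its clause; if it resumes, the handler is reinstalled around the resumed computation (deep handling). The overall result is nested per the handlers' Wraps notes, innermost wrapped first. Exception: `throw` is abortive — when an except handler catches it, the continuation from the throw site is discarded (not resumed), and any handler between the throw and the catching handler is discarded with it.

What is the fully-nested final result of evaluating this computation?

Step-by-step:
throw(2) @ H1 caught ⇒ 18
H2 returns 18
= 18

Answer: 18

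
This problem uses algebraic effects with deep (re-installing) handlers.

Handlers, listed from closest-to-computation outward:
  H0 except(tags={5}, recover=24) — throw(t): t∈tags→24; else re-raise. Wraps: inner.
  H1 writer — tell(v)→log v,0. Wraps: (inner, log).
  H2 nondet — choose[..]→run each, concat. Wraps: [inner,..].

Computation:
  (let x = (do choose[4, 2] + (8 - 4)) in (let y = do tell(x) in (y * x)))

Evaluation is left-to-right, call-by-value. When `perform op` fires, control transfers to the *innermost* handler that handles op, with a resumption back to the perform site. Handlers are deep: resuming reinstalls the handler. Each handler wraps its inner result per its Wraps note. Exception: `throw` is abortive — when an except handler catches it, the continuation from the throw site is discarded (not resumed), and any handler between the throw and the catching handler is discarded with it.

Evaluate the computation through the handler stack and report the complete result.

Answer: [(0, (8)), (0, (6))]

Step-by-step:
choose[4, 2] @ H2
  branch[0] choose=4:
    tell(8) @ H1 ⇒ log+=8
    H0 returns 0
    H1 returns (0, (8))
    H2 returns [(0, (8))]
  branch[1] choose=2:
    tell(6) @ H1 ⇒ log+=6
    H0 returns 0
    H1 returns (0, (6))
    H2 returns [(0, (6))]
= [(0, (8)), (0, (6))]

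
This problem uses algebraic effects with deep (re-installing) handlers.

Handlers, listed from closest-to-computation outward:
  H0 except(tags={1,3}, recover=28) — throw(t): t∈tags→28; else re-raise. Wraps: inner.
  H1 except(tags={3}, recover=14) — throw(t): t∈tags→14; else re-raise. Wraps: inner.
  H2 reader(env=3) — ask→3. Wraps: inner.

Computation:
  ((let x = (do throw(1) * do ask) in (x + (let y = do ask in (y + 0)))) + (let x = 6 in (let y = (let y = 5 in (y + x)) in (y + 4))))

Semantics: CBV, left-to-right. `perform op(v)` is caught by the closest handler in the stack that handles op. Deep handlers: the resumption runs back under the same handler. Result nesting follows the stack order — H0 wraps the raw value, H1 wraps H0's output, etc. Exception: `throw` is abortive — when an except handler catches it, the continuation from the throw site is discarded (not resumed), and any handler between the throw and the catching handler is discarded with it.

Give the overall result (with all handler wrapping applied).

Step-by-step:
throw(1) @ H0 caught ⇒ 28
H1 returns 28
H2 returns 28
= 28

Answer: 28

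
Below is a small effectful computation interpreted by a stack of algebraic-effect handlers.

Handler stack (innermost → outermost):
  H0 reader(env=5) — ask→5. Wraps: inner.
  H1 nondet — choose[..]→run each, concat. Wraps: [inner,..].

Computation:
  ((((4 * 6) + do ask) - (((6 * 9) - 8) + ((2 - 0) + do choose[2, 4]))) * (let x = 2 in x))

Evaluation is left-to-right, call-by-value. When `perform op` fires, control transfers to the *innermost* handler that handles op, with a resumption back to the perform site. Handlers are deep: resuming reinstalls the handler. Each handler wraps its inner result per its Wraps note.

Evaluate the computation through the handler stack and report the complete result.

Step-by-step:
ask @ H0 ⇒ 5
choose[2, 4] @ H1
  branch[0] choose=2:
    H0 returns -42
    H1 returns [-42]
  branch[1] choose=4:
    H0 returns -46
    H1 returns [-46]
= [-42, -46]

Answer: [-42, -46]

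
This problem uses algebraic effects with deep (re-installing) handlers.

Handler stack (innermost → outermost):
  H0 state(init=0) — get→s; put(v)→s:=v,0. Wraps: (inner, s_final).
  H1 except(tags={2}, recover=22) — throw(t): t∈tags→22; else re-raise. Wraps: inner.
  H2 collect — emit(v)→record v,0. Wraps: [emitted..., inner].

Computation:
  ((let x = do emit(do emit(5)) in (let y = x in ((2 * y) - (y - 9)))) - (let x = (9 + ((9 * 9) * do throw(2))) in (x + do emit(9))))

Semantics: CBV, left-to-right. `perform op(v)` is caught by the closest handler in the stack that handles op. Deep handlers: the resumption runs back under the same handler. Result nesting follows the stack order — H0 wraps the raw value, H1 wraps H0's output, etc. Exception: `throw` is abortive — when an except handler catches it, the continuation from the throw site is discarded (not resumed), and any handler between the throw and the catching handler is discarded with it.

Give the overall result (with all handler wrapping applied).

Answer: [5, 0, 22]

Step-by-step:
emit(5) @ H2 ⇒ out+=5
emit(0) @ H2 ⇒ out+=0
throw(2) @ H1 caught ⇒ 22
H2 returns [5, 0, 22]
= [5, 0, 22]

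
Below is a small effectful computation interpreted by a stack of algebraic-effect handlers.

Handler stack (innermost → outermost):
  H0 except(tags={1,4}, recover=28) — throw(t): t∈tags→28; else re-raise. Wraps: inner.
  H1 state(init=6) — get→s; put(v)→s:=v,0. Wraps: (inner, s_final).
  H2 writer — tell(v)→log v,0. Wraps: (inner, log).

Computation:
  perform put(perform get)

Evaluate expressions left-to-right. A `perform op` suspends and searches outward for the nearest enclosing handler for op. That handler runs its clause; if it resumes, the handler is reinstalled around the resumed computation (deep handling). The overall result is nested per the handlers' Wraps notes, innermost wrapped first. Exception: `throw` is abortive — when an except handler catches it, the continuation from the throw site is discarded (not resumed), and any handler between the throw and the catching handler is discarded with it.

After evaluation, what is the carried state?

Answer: 6

Step-by-step:
get @ H1 ⇒ 6
put(6) @ H1 ⇒ s:=6
H0 returns 0
H1 returns (0, 6)
H2 returns ((0, 6), ())
= ((0, 6), ())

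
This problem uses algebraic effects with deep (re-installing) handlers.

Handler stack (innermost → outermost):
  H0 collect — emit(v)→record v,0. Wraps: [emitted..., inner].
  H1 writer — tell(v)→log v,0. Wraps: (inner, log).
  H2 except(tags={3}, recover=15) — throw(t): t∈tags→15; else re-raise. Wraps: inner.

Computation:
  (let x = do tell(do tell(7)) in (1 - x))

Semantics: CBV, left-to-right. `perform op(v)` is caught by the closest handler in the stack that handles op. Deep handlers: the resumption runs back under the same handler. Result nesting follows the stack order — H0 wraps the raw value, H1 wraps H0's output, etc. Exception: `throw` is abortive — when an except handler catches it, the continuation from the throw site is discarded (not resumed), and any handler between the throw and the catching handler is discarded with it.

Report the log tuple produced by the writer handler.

Step-by-step:
tell(7) @ H1 ⇒ log+=7
tell(0) @ H1 ⇒ log+=0
H0 returns [1]
H1 returns ([1], (7, 0))
H2 returns ([1], (7, 0))
= ([1], (7, 0))

Answer: (7, 0)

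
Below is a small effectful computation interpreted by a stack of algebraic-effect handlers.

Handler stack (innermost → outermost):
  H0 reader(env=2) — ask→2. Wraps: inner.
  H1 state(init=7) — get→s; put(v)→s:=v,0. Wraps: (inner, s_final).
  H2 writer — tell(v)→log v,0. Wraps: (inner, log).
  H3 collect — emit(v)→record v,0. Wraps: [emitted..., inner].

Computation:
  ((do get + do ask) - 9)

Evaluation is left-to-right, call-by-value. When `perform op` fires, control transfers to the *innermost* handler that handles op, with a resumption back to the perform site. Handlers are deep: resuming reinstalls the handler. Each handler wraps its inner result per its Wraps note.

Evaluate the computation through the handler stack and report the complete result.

Answer: [((0, 7), ())]

Step-by-step:
get @ H1 ⇒ 7
ask @ H0 ⇒ 2
H0 returns 0
H1 returns (0, 7)
H2 returns ((0, 7), ())
H3 returns [((0, 7), ())]
= [((0, 7), ())]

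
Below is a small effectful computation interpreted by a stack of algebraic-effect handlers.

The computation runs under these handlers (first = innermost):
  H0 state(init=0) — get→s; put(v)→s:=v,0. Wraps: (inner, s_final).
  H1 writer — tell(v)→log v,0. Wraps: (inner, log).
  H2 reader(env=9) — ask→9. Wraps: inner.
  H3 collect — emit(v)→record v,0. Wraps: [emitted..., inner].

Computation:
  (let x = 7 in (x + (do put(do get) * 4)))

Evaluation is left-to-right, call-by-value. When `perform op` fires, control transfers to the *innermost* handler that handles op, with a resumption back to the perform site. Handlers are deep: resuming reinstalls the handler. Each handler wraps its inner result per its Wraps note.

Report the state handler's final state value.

Answer: 0

Step-by-step:
get @ H0 ⇒ 0
put(0) @ H0 ⇒ s:=0
H0 returns (7, 0)
H1 returns ((7, 0), ())
H2 returns ((7, 0), ())
H3 returns [((7, 0), ())]
= [((7, 0), ())]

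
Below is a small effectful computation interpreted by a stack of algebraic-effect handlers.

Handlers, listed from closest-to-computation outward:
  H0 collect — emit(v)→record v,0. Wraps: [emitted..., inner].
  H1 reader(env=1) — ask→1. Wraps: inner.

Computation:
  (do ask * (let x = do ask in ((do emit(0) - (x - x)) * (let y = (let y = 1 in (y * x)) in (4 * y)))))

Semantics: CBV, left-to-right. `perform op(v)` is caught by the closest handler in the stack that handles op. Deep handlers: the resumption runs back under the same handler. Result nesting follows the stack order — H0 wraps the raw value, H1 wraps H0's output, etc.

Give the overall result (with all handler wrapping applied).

Answer: [0, 0]

Evaluation trace:
ask @ H1 ⇒ 1
ask @ H1 ⇒ 1
emit(0) @ H0 ⇒ out+=0
H0 returns [0, 0]
H1 returns [0, 0]
= [0, 0]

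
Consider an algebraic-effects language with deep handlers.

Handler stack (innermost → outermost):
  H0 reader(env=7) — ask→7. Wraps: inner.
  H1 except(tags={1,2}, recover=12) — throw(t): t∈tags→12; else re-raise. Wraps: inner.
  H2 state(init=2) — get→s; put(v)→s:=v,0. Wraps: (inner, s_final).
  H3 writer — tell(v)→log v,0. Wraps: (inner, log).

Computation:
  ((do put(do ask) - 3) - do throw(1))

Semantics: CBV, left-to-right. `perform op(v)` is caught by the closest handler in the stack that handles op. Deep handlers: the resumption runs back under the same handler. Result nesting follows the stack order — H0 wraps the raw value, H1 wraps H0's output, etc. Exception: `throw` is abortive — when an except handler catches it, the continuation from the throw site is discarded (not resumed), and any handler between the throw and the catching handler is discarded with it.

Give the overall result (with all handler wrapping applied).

Answer: ((12, 7), ())

Step-by-step:
ask @ H0 ⇒ 7
put(7) @ H2 ⇒ s:=7
throw(1) @ H1 caught ⇒ 12
H2 returns (12, 7)
H3 returns ((12, 7), ())
= ((12, 7), ())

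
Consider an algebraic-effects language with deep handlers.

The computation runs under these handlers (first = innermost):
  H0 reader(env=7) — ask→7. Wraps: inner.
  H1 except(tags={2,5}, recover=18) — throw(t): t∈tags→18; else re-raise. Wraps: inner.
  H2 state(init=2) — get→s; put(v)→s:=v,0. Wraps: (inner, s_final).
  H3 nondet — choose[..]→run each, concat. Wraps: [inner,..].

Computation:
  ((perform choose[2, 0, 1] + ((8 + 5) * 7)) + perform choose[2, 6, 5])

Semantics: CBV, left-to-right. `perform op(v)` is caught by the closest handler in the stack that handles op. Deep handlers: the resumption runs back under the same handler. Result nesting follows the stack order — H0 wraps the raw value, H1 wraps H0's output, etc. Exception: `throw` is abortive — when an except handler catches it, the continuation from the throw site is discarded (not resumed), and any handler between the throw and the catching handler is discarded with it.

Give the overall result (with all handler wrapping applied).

Answer: [(95, 2), (99, 2), (98, 2), (93, 2), (97, 2), (96, 2), (94, 2), (98, 2), (97, 2)]

Working:
choose[2, 0, 1] @ H3
  branch[0] choose=2:
    choose[2, 6, 5] @ H3
      branch[0] choose=2:
        H0 returns 95
        H1 returns 95
        H2 returns (95, 2)
        H3 returns [(95, 2)]
      branch[1] choose=6:
        H0 returns 99
        H1 returns 99
        H2 returns (99, 2)
        H3 returns [(99, 2)]
      branch[2] choose=5:
        H0 returns 98
        H1 returns 98
        H2 returns (98, 2)
        H3 returns [(98, 2)]
  branch[1] choose=0:
    choose[2, 6, 5] @ H3
      branch[0] choose=2:
        H0 returns 93
        H1 returns 93
        H2 returns (93, 2)
        H3 returns [(93, 2)]
      branch[1] choose=6:
        H0 returns 97
        H1 returns 97
        H2 returns (97, 2)
        H3 returns [(97, 2)]
      branch[2] choose=5:
        H0 returns 96
        H1 returns 96
        H2 returns (96, 2)
        H3 returns [(96, 2)]
  branch[2] choose=1:
    choose[2, 6, 5] @ H3
      branch[0] choose=2:
        H0 returns 94
        H1 returns 94
        H2 returns (94, 2)
        H3 returns [(94, 2)]
      branch[1] choose=6:
        H0 returns 98
        H1 returns 98
        H2 returns (98, 2)
        H3 returns [(98, 2)]
      branch[2] choose=5:
        H0 returns 97
        H1 returns 97
        H2 returns (97, 2)
        H3 returns [(97, 2)]
= [(95, 2), (99, 2), (98, 2), (93, 2), (97, 2), (96, 2), (94, 2), (98, 2), (97, 2)]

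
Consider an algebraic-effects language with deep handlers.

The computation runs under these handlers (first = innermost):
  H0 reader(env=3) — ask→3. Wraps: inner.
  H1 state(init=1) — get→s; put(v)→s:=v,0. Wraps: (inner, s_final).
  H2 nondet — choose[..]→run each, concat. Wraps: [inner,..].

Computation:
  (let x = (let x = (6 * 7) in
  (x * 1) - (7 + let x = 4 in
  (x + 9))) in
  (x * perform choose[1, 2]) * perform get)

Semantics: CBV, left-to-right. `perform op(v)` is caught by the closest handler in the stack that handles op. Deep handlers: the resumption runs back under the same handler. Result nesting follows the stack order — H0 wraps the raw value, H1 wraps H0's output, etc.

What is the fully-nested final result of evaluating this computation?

Answer: [(22, 1), (44, 1)]

Working:
choose[1, 2] @ H2
  branch[0] choose=1:
    get @ H1 ⇒ 1
    H0 returns 22
    H1 returns (22, 1)
    H2 returns [(22, 1)]
  branch[1] choose=2:
    get @ H1 ⇒ 1
    H0 returns 44
    H1 returns (44, 1)
    H2 returns [(44, 1)]
= [(22, 1), (44, 1)]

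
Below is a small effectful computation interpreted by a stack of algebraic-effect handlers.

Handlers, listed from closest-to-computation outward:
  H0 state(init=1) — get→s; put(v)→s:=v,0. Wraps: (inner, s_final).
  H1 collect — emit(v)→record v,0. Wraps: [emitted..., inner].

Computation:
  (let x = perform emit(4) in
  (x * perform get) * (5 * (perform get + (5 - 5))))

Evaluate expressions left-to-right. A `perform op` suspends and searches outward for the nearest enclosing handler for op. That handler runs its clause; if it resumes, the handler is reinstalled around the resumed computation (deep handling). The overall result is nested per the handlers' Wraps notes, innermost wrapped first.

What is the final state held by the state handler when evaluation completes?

Evaluation trace:
emit(4) @ H1 ⇒ out+=4
get @ H0 ⇒ 1
get @ H0 ⇒ 1
H0 returns (0, 1)
H1 returns [4, (0, 1)]
= [4, (0, 1)]

Answer: 1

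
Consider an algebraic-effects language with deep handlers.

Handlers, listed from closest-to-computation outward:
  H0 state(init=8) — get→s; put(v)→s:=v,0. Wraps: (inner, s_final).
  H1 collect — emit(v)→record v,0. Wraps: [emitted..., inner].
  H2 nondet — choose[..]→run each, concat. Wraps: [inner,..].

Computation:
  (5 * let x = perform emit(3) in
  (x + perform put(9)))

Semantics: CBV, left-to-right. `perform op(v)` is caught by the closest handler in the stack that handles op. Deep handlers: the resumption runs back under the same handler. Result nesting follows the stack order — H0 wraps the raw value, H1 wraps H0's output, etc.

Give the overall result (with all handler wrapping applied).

Evaluation trace:
emit(3) @ H1 ⇒ out+=3
put(9) @ H0 ⇒ s:=9
H0 returns (0, 9)
H1 returns [3, (0, 9)]
H2 returns [[3, (0, 9)]]
= [[3, (0, 9)]]

Answer: [[3, (0, 9)]]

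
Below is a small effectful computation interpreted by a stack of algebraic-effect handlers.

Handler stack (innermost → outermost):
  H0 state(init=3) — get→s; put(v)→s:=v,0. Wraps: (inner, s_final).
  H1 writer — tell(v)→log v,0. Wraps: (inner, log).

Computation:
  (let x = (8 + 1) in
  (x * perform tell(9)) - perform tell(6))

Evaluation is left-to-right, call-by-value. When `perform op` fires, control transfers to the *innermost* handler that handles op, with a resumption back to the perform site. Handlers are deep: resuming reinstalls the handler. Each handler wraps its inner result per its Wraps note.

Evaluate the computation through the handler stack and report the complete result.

Step-by-step:
tell(9) @ H1 ⇒ log+=9
tell(6) @ H1 ⇒ log+=6
H0 returns (0, 3)
H1 returns ((0, 3), (9, 6))
= ((0, 3), (9, 6))

Answer: ((0, 3), (9, 6))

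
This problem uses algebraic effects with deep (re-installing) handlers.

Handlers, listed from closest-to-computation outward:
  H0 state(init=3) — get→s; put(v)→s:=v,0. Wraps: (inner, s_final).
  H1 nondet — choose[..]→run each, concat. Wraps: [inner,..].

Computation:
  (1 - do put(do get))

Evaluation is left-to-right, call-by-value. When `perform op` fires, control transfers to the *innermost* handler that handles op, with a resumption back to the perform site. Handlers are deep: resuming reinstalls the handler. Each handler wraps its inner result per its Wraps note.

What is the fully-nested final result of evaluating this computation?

Step-by-step:
get @ H0 ⇒ 3
put(3) @ H0 ⇒ s:=3
H0 returns (1, 3)
H1 returns [(1, 3)]
= [(1, 3)]

Answer: [(1, 3)]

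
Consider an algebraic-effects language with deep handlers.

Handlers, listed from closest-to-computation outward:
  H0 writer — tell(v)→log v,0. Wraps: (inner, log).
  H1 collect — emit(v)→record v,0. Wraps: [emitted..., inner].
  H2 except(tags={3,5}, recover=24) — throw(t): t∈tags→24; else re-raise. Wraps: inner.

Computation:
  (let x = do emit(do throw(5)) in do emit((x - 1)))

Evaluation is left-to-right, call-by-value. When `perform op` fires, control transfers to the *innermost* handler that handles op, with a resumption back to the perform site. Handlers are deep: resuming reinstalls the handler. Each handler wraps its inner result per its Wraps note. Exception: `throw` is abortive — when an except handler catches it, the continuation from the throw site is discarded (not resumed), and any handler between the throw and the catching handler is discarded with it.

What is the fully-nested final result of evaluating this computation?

Working:
throw(5) @ H2 caught ⇒ 24
= 24

Answer: 24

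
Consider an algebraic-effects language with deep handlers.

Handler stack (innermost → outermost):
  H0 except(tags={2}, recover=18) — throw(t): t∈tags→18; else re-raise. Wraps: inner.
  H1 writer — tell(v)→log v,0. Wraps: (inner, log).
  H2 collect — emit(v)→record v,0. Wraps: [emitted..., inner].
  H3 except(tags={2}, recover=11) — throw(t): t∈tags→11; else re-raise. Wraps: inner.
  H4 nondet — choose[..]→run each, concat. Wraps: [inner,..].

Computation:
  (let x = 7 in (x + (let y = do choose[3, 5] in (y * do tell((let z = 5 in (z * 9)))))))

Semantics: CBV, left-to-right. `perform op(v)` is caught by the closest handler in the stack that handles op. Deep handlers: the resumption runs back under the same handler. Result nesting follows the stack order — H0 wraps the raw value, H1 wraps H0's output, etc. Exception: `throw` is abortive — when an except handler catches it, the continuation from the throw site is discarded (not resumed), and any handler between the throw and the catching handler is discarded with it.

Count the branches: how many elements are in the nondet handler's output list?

Working:
choose[3, 5] @ H4
  branch[0] choose=3:
    tell(45) @ H1 ⇒ log+=45
    H0 returns 7
    H1 returns (7, (45))
    H2 returns [(7, (45))]
    H3 returns [(7, (45))]
    H4 returns [[(7, (45))]]
  branch[1] choose=5:
    tell(45) @ H1 ⇒ log+=45
    H0 returns 7
    H1 returns (7, (45))
    H2 returns [(7, (45))]
    H3 returns [(7, (45))]
    H4 returns [[(7, (45))]]
= [[(7, (45))], [(7, (45))]]

Answer: 2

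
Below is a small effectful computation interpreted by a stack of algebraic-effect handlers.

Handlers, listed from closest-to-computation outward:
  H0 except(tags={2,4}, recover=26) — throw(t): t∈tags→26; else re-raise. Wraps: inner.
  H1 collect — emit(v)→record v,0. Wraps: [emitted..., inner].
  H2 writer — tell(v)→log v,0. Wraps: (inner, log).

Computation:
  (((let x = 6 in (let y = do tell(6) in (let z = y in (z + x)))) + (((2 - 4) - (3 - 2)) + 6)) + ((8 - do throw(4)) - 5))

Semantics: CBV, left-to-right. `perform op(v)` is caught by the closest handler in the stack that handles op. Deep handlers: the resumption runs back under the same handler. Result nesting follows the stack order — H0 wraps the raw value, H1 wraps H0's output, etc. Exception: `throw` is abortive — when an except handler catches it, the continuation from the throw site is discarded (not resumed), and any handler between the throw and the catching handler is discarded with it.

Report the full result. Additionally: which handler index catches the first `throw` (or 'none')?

Answer: ([26], (6)) ; first throw caught by: H0

Working:
tell(6) @ H2 ⇒ log+=6
throw(4) @ H0 caught ⇒ 26
H1 returns [26]
H2 returns ([26], (6))
= ([26], (6))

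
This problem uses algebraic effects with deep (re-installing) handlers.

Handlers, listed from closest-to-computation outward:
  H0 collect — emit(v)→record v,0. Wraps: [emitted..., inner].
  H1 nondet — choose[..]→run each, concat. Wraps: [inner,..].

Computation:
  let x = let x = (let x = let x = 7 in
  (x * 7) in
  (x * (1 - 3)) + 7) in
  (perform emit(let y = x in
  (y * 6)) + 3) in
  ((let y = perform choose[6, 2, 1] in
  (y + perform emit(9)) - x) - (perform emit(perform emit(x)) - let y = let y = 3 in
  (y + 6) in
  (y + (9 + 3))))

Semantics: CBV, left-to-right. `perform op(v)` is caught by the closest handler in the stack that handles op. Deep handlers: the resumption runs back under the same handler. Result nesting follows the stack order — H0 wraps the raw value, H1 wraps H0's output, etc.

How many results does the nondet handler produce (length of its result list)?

Working:
emit(-546) @ H0 ⇒ out+=-546
choose[6, 2, 1] @ H1
  branch[0] choose=6:
    emit(9) @ H0 ⇒ out+=9
    emit(3) @ H0 ⇒ out+=3
    emit(0) @ H0 ⇒ out+=0
    H0 returns [-546, 9, 3, 0, 24]
    H1 returns [[-546, 9, 3, 0, 24]]
  branch[1] choose=2:
    emit(9) @ H0 ⇒ out+=9
    emit(3) @ H0 ⇒ out+=3
    emit(0) @ H0 ⇒ out+=0
    H0 returns [-546, 9, 3, 0, 20]
    H1 returns [[-546, 9, 3, 0, 20]]
  branch[2] choose=1:
    emit(9) @ H0 ⇒ out+=9
    emit(3) @ H0 ⇒ out+=3
    emit(0) @ H0 ⇒ out+=0
    H0 returns [-546, 9, 3, 0, 19]
    H1 returns [[-546, 9, 3, 0, 19]]
= [[-546, 9, 3, 0, 24], [-546, 9, 3, 0, 20], [-546, 9, 3, 0, 19]]

Answer: 3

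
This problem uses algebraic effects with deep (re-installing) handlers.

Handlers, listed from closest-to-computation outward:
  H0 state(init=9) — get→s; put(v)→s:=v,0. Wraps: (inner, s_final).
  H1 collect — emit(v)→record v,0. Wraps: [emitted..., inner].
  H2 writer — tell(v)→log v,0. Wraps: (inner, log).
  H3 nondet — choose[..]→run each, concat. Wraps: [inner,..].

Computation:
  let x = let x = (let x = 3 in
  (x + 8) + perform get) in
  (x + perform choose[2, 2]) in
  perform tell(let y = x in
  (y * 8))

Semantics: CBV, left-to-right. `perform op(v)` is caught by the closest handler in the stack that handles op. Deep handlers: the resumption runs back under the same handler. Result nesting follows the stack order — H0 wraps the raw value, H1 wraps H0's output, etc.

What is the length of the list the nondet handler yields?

Working:
get @ H0 ⇒ 9
choose[2, 2] @ H3
  branch[0] choose=2:
    tell(176) @ H2 ⇒ log+=176
    H0 returns (0, 9)
    H1 returns [(0, 9)]
    H2 returns ([(0, 9)], (176))
    H3 returns [([(0, 9)], (176))]
  branch[1] choose=2:
    tell(176) @ H2 ⇒ log+=176
    H0 returns (0, 9)
    H1 returns [(0, 9)]
    H2 returns ([(0, 9)], (176))
    H3 returns [([(0, 9)], (176))]
= [([(0, 9)], (176)), ([(0, 9)], (176))]

Answer: 2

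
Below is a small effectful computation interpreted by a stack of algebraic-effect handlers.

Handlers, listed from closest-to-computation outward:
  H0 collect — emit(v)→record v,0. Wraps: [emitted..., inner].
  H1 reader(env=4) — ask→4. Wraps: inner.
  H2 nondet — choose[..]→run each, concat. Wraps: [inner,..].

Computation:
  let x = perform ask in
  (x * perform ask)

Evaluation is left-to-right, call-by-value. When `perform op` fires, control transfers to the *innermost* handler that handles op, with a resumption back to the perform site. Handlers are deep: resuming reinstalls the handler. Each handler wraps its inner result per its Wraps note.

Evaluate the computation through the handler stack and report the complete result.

Answer: [[16]]

Evaluation trace:
ask @ H1 ⇒ 4
ask @ H1 ⇒ 4
H0 returns [16]
H1 returns [16]
H2 returns [[16]]
= [[16]]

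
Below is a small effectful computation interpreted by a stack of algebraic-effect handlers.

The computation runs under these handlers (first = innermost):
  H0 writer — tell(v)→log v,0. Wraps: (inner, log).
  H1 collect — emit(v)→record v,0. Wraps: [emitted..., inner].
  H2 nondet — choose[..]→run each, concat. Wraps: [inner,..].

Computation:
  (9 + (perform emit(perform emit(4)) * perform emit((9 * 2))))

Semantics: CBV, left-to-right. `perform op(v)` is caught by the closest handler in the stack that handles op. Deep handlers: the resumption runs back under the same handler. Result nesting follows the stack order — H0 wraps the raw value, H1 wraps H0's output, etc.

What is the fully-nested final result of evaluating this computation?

Answer: [[4, 0, 18, (9, ())]]

Step-by-step:
emit(4) @ H1 ⇒ out+=4
emit(0) @ H1 ⇒ out+=0
emit(18) @ H1 ⇒ out+=18
H0 returns (9, ())
H1 returns [4, 0, 18, (9, ())]
H2 returns [[4, 0, 18, (9, ())]]
= [[4, 0, 18, (9, ())]]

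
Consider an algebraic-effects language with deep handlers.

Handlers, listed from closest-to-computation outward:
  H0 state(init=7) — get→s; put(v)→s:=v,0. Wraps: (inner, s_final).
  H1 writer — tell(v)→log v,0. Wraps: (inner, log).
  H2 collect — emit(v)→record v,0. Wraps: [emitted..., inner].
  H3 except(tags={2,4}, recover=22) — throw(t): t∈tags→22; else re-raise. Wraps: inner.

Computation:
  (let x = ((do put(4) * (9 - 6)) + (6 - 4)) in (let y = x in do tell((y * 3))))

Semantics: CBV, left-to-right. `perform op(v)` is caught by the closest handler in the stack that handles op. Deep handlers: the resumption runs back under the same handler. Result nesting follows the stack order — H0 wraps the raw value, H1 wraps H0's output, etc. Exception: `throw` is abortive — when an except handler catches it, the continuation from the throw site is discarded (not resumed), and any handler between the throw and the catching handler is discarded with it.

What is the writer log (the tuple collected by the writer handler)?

Answer: (6)

Working:
put(4) @ H0 ⇒ s:=4
tell(6) @ H1 ⇒ log+=6
H0 returns (0, 4)
H1 returns ((0, 4), (6))
H2 returns [((0, 4), (6))]
H3 returns [((0, 4), (6))]
= [((0, 4), (6))]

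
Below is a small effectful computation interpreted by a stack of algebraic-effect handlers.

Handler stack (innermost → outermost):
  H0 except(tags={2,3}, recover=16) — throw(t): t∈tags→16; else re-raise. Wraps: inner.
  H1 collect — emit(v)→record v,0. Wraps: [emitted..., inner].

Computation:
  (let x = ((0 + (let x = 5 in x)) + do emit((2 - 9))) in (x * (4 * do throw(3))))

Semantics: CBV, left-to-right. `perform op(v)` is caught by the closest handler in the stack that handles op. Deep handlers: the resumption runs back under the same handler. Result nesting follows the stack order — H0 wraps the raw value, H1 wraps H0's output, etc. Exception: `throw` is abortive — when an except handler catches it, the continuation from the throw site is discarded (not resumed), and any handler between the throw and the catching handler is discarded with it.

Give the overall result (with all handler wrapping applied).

Step-by-step:
emit(-7) @ H1 ⇒ out+=-7
throw(3) @ H0 caught ⇒ 16
H1 returns [-7, 16]
= [-7, 16]

Answer: [-7, 16]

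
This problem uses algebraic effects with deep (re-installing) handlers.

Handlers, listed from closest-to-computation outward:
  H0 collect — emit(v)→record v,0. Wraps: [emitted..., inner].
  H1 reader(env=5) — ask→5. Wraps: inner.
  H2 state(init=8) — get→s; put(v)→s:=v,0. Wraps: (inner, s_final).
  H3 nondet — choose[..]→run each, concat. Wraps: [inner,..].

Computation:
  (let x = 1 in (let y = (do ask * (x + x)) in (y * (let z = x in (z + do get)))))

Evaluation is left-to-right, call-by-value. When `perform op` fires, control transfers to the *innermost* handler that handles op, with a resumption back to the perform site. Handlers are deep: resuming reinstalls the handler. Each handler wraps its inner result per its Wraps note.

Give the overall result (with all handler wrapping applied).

Answer: [([90], 8)]

Evaluation trace:
ask @ H1 ⇒ 5
get @ H2 ⇒ 8
H0 returns [90]
H1 returns [90]
H2 returns ([90], 8)
H3 returns [([90], 8)]
= [([90], 8)]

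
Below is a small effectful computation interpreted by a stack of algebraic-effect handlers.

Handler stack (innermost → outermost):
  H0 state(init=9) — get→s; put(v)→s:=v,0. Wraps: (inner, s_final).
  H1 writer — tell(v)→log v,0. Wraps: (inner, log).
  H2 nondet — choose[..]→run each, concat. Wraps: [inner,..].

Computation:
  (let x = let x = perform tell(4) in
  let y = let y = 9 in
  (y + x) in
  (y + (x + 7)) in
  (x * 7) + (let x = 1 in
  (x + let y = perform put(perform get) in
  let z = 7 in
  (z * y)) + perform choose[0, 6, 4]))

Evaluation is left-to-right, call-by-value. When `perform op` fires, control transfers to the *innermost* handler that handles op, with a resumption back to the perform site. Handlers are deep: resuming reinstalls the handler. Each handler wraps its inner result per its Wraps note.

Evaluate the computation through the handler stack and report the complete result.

Working:
tell(4) @ H1 ⇒ log+=4
get @ H0 ⇒ 9
put(9) @ H0 ⇒ s:=9
choose[0, 6, 4] @ H2
  branch[0] choose=0:
    H0 returns (113, 9)
    H1 returns ((113, 9), (4))
    H2 returns [((113, 9), (4))]
  branch[1] choose=6:
    H0 returns (119, 9)
    H1 returns ((119, 9), (4))
    H2 returns [((119, 9), (4))]
  branch[2] choose=4:
    H0 returns (117, 9)
    H1 returns ((117, 9), (4))
    H2 returns [((117, 9), (4))]
= [((113, 9), (4)), ((119, 9), (4)), ((117, 9), (4))]

Answer: [((113, 9), (4)), ((119, 9), (4)), ((117, 9), (4))]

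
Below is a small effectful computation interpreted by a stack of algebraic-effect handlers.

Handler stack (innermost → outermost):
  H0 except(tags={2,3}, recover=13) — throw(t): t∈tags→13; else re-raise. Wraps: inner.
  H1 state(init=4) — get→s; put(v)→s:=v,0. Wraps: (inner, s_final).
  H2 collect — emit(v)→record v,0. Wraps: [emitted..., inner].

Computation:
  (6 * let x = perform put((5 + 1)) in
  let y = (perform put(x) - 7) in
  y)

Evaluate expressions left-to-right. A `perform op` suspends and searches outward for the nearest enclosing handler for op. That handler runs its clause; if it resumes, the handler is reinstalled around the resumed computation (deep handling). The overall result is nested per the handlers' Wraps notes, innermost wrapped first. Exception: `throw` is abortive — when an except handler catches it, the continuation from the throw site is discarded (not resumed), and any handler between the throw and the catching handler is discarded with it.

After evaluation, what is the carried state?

Answer: 0

Working:
put(6) @ H1 ⇒ s:=6
put(0) @ H1 ⇒ s:=0
H0 returns -42
H1 returns (-42, 0)
H2 returns [(-42, 0)]
= [(-42, 0)]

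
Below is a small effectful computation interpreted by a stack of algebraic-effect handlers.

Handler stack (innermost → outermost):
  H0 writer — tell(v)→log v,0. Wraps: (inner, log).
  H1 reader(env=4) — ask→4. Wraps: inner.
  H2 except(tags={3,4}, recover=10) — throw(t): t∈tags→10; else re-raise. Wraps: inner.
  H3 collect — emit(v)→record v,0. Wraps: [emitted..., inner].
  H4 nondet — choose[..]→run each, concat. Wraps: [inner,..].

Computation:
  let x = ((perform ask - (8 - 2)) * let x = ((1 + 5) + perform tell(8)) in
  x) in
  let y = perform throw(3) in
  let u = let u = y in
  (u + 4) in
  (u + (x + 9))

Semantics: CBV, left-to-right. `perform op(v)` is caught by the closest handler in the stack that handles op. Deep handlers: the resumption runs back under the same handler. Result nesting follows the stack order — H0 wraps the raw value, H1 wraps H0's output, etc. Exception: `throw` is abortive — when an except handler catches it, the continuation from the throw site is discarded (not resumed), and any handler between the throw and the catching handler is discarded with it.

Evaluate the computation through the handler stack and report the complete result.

Working:
ask @ H1 ⇒ 4
tell(8) @ H0 ⇒ log+=8
throw(3) @ H2 caught ⇒ 10
H3 returns [10]
H4 returns [[10]]
= [[10]]

Answer: [[10]]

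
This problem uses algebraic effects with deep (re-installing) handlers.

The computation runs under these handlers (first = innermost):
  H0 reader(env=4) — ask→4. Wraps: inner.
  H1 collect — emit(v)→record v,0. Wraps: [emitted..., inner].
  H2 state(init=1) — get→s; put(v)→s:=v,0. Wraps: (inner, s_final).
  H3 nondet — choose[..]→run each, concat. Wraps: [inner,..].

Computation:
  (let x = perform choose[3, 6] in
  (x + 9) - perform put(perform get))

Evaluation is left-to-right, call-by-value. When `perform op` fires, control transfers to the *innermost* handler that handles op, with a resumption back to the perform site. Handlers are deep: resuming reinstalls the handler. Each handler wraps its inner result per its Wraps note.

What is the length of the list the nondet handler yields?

Answer: 2

Step-by-step:
choose[3, 6] @ H3
  branch[0] choose=3:
    get @ H2 ⇒ 1
    put(1) @ H2 ⇒ s:=1
    H0 returns 12
    H1 returns [12]
    H2 returns ([12], 1)
    H3 returns [([12], 1)]
  branch[1] choose=6:
    get @ H2 ⇒ 1
    put(1) @ H2 ⇒ s:=1
    H0 returns 15
    H1 returns [15]
    H2 returns ([15], 1)
    H3 returns [([15], 1)]
= [([12], 1), ([15], 1)]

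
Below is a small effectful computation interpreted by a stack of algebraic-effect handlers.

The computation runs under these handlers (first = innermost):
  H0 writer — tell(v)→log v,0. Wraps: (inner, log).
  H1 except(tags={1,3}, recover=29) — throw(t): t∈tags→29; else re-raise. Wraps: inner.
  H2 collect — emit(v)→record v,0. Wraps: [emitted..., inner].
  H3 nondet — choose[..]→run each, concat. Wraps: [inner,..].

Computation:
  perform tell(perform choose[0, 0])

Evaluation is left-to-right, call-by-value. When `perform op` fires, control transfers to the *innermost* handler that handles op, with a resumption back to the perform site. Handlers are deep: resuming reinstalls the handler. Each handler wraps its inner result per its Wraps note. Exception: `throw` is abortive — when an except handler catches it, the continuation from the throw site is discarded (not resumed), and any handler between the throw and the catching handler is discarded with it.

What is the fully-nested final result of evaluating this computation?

Answer: [[(0, (0))], [(0, (0))]]

Step-by-step:
choose[0, 0] @ H3
  branch[0] choose=0:
    tell(0) @ H0 ⇒ log+=0
    H0 returns (0, (0))
    H1 returns (0, (0))
    H2 returns [(0, (0))]
    H3 returns [[(0, (0))]]
  branch[1] choose=0:
    tell(0) @ H0 ⇒ log+=0
    H0 returns (0, (0))
    H1 returns (0, (0))
    H2 returns [(0, (0))]
    H3 returns [[(0, (0))]]
= [[(0, (0))], [(0, (0))]]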